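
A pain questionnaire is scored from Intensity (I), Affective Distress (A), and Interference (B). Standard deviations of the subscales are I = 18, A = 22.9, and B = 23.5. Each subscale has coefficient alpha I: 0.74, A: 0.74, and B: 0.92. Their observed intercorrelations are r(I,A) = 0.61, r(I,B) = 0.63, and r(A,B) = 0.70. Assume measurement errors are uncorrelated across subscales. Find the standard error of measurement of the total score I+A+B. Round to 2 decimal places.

16.27

Var(total) = 1400.66 + 1789.27 = 3189.93.
True-score variance = 1135.89 + 1789.27 = 2925.17, so reliability = 0.9170.
Error variance = 3189.93 − 2925.17 = 264.767; SEM = √264.767 = 16.27.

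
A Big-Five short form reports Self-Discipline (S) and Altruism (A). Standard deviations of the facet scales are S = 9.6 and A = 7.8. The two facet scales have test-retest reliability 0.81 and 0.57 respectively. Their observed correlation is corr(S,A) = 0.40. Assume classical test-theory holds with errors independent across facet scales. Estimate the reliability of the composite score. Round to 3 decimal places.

Var(S+A) = 9.6² + 7.8² + 2·[9.6·7.8·0.40] = 153 + 59.904 = 212.904.
With uncorrelated errors the cross-covariances are all true-score covariance, so they carry over unchanged; only the diagonal terms shrink to ρᵢσᵢ².
True-score variance = [9.6²·0.81 + 7.8²·0.57] + 59.904 = 109.328 + 59.904 = 169.232.
Reliability = 169.232 / 212.904 = 0.795.

0.795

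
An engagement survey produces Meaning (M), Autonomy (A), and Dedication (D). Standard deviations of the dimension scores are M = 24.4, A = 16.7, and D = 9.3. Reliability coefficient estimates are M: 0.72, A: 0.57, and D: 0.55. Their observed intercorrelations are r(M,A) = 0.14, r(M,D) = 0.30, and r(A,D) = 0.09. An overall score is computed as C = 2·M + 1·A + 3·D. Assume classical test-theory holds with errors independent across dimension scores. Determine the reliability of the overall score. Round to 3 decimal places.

Var(C) = 2²·24.4² + 16.7² + 3²·9.3² + 2·[2·24.4·16.7·0.14 + 6·24.4·9.3·0.30 + 3·16.7·9.3·0.09] = 3438.74 + 1128.97 = 4567.71.
With uncorrelated errors the cross-covariances are all true-score covariance, so they carry over unchanged; only the diagonal terms shrink to ρᵢσᵢ².
True-score variance = [2²·24.4²·0.72 + 16.7²·0.57 + 3²·9.3²·0.55] + 1128.97 = 2301.73 + 1128.97 = 3430.7.
Reliability = 3430.7 / 4567.71 = 0.751.

0.751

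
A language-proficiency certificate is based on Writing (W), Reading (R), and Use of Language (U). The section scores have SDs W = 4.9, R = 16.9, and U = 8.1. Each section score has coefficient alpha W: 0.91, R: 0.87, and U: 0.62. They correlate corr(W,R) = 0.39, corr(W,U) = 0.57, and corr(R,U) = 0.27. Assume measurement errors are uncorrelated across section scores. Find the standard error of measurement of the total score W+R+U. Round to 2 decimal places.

Var(total) = 375.23 + 183.759 = 558.989.
True-score variance = 311.008 + 183.759 = 494.767, so reliability = 0.8851.
Error variance = 558.989 − 494.767 = 64.222; SEM = √64.222 = 8.01.

8.01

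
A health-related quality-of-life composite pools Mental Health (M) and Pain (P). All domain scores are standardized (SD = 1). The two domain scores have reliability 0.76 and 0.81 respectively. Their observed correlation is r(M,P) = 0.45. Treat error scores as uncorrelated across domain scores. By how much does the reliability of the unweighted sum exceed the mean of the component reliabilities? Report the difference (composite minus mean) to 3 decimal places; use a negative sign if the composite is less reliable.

0.067

Var(sum) = 2 + 0.9 = 2.9; true-score variance = 1.57 + 0.9 = 2.47; composite reliability = 0.8517.
Mean component reliability = 0.7850.
Difference = 0.8517 − 0.7850 = 0.067.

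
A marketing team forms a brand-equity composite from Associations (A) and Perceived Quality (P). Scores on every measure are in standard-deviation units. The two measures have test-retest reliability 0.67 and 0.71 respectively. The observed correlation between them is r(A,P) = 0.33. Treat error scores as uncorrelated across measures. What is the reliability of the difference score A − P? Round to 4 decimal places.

Var(A−P) = 1 + 1 − 2·0.33 = 2 − 0.66 = 1.34.
Under uncorrelated errors the observed covariances equal the true-score covariances, so only the own-variance terms attenuate.
True-score variance = [0.67 + 0.71] − 0.66 = 1.38 − 0.66 = 0.72.
Reliability = 0.72 / 1.34 = 0.5373.

0.5373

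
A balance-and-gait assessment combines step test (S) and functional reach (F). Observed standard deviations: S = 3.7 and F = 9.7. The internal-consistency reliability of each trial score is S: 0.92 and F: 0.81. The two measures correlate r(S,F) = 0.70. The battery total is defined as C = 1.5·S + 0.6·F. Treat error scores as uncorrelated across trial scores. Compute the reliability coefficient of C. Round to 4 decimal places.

0.9190

Var(C) = 1.5²·3.7² + 0.6²·9.7² + 2·[0.9·3.7·9.7·0.70] = 64.6749 + 45.2214 = 109.896.
Because errors are independent across components, Cov(Tᵢ,Tⱼ) = Cov(Xᵢ,Xⱼ); the off-diagonal part of the true-score variance is the same as above.
True-score variance = [1.5²·3.7²·0.92 + 0.6²·9.7²·0.81] + 45.2214 = 55.7749 + 45.2214 = 100.996.
Reliability = 100.996 / 109.896 = 0.9190.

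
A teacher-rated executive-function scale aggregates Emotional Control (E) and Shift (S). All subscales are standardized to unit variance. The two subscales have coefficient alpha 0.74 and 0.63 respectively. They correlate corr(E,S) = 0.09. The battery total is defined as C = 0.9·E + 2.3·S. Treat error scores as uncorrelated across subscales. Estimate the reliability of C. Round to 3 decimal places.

0.665

Var(C) = 0.9² + 2.3² + 2·[2.07·0.09] = 6.1 + 0.3726 = 6.4726.
Under uncorrelated errors the observed covariances equal the true-score covariances, so only the own-variance terms attenuate.
True-score variance = [0.9²·0.74 + 2.3²·0.63] + 0.3726 = 3.9321 + 0.3726 = 4.3047.
Reliability = 4.3047 / 6.4726 = 0.665.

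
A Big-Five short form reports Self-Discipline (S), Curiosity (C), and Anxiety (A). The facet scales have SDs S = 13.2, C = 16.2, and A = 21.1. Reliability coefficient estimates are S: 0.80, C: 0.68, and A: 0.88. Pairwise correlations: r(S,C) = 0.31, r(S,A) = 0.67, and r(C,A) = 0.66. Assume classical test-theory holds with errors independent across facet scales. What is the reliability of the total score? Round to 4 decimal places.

0.9063

Var(S+C+A) = 13.2² + 16.2² + 21.1² + 2·[13.2·16.2·0.31 + 13.2·21.1·0.67 + 16.2·21.1·0.66] = 881.89 + 957 = 1838.89.
Under uncorrelated errors the observed covariances equal the true-score covariances, so only the own-variance terms attenuate.
True-score variance = [13.2²·0.80 + 16.2²·0.68 + 21.1²·0.88] + 957 = 709.636 + 957 = 1666.64.
Reliability = 1666.64 / 1838.89 = 0.9063.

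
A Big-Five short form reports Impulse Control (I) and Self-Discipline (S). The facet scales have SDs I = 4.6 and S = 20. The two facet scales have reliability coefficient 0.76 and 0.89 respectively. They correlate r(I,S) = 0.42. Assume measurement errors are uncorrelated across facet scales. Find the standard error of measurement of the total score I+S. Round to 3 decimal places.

7.006

Var(total) = 421.16 + 77.28 = 498.44.
True-score variance = 372.082 + 77.28 = 449.362, so reliability = 0.9015.
Error variance = 498.44 − 449.362 = 49.0784; SEM = √49.0784 = 7.006.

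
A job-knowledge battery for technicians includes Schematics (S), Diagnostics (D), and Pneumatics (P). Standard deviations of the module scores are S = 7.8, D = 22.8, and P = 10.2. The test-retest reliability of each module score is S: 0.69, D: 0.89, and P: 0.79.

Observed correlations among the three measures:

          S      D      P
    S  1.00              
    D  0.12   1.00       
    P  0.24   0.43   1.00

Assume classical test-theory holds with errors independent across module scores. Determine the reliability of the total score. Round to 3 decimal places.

Var(S+D+P) = 7.8² + 22.8² + 10.2² + 2·[7.8·22.8·0.12 + 7.8·10.2·0.24 + 22.8·10.2·0.43] = 684.72 + 280.872 = 965.592.
Under uncorrelated errors the observed covariances equal the true-score covariances, so only the own-variance terms attenuate.
True-score variance = [7.8²·0.69 + 22.8²·0.89 + 10.2²·0.79] + 280.872 = 586.829 + 280.872 = 867.701.
Reliability = 867.701 / 965.592 = 0.899.

0.899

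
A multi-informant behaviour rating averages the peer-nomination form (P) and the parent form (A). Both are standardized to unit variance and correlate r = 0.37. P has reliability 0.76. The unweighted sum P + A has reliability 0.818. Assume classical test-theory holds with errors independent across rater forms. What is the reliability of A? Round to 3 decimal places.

0.741

Var(P+A) = 2 + 2·0.37 = 2.740.
True-score variance = ρ_P + ρ_A + 2·0.37, so 0.818 = (0.76 + ρ_A + 0.74) / 2.740.
ρ_A = 0.818·2.740 − 0.76 − 0.74 = 0.741.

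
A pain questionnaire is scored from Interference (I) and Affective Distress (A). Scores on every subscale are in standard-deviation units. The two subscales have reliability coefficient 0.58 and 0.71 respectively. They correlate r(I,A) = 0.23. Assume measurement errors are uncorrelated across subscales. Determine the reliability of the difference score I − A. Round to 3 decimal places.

0.539

Var(I−A) = 1 + 1 − 2·0.23 = 2 − 0.46 = 1.54.
With uncorrelated errors the cross-covariances are all true-score covariance, so they carry over unchanged; only the diagonal terms shrink to ρᵢσᵢ².
True-score variance = [0.58 + 0.71] − 0.46 = 1.29 − 0.46 = 0.83.
Reliability = 0.83 / 1.54 = 0.539.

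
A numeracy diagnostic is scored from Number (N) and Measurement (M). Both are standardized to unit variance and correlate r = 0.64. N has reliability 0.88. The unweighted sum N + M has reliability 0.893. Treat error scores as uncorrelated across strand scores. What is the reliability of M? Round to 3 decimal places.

Var(N+M) = 2 + 2·0.64 = 3.280.
True-score variance = ρ_N + ρ_M + 2·0.64, so 0.893 = (0.88 + ρ_M + 1.28) / 3.280.
ρ_M = 0.893·3.280 − 0.88 − 1.28 = 0.769.

0.769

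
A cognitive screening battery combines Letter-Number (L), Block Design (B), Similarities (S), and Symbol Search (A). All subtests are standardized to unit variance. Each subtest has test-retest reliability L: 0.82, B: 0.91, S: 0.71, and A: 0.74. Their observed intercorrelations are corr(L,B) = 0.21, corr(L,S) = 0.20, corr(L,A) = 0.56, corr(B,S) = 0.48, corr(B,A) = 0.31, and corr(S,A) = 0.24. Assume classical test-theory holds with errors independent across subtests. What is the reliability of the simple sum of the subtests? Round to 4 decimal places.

0.8975

Var(L+B+S+A) = 4 + 2·[0.21 + 0.20 + 0.56 + 0.48 + 0.31 + 0.24] = 4 + 4 = 8.
Under uncorrelated errors the observed covariances equal the true-score covariances, so only the own-variance terms attenuate.
True-score variance = [0.82 + 0.91 + 0.71 + 0.74] + 4 = 3.18 + 4 = 7.18.
Reliability = 7.18 / 8 = 0.8975.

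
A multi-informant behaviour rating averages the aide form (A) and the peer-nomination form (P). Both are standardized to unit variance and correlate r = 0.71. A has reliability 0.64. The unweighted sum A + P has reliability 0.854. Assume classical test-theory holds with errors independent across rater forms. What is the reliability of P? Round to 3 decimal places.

Var(A+P) = 2 + 2·0.71 = 3.420.
True-score variance = ρ_A + ρ_P + 2·0.71, so 0.854 = (0.64 + ρ_P + 1.42) / 3.420.
ρ_P = 0.854·3.420 − 0.64 − 1.42 = 0.861.

0.861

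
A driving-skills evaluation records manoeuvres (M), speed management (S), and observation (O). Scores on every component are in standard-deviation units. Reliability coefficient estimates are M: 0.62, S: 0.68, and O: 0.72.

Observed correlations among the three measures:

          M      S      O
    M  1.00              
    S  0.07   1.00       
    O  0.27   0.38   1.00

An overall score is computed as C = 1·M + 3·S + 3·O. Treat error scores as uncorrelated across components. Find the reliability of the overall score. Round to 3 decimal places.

Var(C) = 1 + 3² + 3² + 2·[3·0.07 + 3·0.27 + 9·0.38] = 19 + 8.88 = 27.88.
Under uncorrelated errors the observed covariances equal the true-score covariances, so only the own-variance terms attenuate.
True-score variance = [0.62 + 3²·0.68 + 3²·0.72] + 8.88 = 13.22 + 8.88 = 22.1.
Reliability = 22.1 / 27.88 = 0.793.

0.793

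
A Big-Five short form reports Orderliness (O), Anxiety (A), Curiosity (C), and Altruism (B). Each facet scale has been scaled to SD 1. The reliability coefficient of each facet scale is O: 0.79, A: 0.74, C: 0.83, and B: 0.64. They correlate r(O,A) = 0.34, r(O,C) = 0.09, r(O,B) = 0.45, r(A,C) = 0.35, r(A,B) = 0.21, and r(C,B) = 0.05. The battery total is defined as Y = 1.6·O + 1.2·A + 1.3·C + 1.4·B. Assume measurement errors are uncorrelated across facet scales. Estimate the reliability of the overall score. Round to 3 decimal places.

0.857

Var(Y) = 1.6² + 1.2² + 1.3² + 1.4² + 2·[1.92·0.34 + 2.08·0.09 + 2.24·0.45 + 1.56·0.35 + 1.68·0.21 + 1.82·0.05] = 7.65 + 5.6756 = 13.3256.
Under uncorrelated errors the observed covariances equal the true-score covariances, so only the own-variance terms attenuate.
True-score variance = [1.6²·0.79 + 1.2²·0.74 + 1.3²·0.83 + 1.4²·0.64] + 5.6756 = 5.7451 + 5.6756 = 11.4207.
Reliability = 11.4207 / 13.3256 = 0.857.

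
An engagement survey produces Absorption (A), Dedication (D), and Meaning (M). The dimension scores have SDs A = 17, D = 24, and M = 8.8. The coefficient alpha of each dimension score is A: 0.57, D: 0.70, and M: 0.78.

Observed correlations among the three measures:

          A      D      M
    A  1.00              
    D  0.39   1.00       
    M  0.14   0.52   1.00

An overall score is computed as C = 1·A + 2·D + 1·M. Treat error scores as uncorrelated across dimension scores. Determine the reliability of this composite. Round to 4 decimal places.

0.7802

Var(C) = 17² + 2²·24² + 8.8² + 2·[2·17·24·0.39 + 17·8.8·0.14 + 2·24·8.8·0.52] = 2670.44 + 1117.66 = 3788.1.
With uncorrelated errors the cross-covariances are all true-score covariance, so they carry over unchanged; only the diagonal terms shrink to ρᵢσᵢ².
True-score variance = [17²·0.57 + 2²·24²·0.70 + 8.8²·0.78] + 1117.66 = 1837.93 + 1117.66 = 2955.6.
Reliability = 2955.6 / 3788.1 = 0.7802.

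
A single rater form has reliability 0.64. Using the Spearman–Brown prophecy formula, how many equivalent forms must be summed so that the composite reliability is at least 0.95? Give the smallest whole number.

k ≥ ρ*(1−ρ₁)/(ρ₁(1−ρ*)) = 0.95·0.36 / (0.64·0.05) = 10.687.
Smallest integer k = 11.

11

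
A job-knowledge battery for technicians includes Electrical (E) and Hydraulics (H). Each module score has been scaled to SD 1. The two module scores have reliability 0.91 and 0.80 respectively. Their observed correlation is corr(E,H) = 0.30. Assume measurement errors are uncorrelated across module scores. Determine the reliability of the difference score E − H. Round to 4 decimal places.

0.7929

Var(E−H) = 1 + 1 − 2·0.30 = 2 − 0.6 = 1.4.
Under uncorrelated errors the observed covariances equal the true-score covariances, so only the own-variance terms attenuate.
True-score variance = [0.91 + 0.80] − 0.6 = 1.71 − 0.6 = 1.11.
Reliability = 1.11 / 1.4 = 0.7929.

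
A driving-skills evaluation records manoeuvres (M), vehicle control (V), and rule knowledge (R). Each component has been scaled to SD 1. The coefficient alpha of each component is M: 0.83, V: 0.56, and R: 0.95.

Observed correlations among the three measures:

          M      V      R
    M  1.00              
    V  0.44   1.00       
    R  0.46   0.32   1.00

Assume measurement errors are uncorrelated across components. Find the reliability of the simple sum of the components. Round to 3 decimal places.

0.879

Var(M+V+R) = 3 + 2·[0.44 + 0.46 + 0.32] = 3 + 2.44 = 5.44.
With uncorrelated errors the cross-covariances are all true-score covariance, so they carry over unchanged; only the diagonal terms shrink to ρᵢσᵢ².
True-score variance = [0.83 + 0.56 + 0.95] + 2.44 = 2.34 + 2.44 = 4.78.
Reliability = 4.78 / 5.44 = 0.879.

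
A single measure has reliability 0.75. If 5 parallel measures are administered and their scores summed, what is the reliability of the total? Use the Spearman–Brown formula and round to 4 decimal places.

ρ_k = kρ / (1 + (k−1)ρ) = 5·0.75 / (1 + 4·0.75) = 3.750 / 4.000 = 0.9375.

0.9375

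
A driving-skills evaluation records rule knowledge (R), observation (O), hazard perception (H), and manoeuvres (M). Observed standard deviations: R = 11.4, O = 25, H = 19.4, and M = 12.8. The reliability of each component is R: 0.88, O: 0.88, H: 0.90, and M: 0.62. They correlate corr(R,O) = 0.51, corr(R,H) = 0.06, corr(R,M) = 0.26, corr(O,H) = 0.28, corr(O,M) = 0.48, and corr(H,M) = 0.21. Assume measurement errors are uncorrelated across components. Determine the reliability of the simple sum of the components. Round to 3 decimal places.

Var(R+O+H+M) = 11.4² + 25² + 19.4² + 12.8² + 2·[11.4·25·0.51 + 11.4·19.4·0.06 + 11.4·12.8·0.26 + 25·19.4·0.28 + 25·12.8·0.48 + 19.4·12.8·0.21] = 1295.16 + 1076.21 = 2371.37.
Under uncorrelated errors the observed covariances equal the true-score covariances, so only the own-variance terms attenuate.
True-score variance = [11.4²·0.88 + 25²·0.88 + 19.4²·0.90 + 12.8²·0.62] + 1076.21 = 1104.67 + 1076.21 = 2180.88.
Reliability = 2180.88 / 2371.37 = 0.920.

0.920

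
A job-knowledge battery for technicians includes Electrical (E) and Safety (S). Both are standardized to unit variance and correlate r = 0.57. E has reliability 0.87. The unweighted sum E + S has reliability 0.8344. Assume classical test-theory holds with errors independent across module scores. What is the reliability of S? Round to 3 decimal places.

0.610

Var(E+S) = 2 + 2·0.57 = 3.140.
True-score variance = ρ_E + ρ_S + 2·0.57, so 0.8344 = (0.87 + ρ_S + 1.14) / 3.140.
ρ_S = 0.8344·3.140 − 0.87 − 1.14 = 0.610.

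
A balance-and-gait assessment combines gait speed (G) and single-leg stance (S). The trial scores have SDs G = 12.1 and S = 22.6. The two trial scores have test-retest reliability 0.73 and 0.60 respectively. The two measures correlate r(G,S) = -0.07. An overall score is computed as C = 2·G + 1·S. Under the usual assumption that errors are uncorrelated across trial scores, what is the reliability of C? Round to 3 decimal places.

0.645

Var(C) = 2²·12.1² + 22.6² + 2·[2·12.1·22.6·(-0.07)] = 1096.4 − 76.5688 = 1019.83.
Under uncorrelated errors the observed covariances equal the true-score covariances, so only the own-variance terms attenuate.
True-score variance = [2²·12.1²·0.73 + 22.6²·0.60] − 76.5688 = 733.973 − 76.5688 = 657.404.
Reliability = 657.404 / 1019.83 = 0.645.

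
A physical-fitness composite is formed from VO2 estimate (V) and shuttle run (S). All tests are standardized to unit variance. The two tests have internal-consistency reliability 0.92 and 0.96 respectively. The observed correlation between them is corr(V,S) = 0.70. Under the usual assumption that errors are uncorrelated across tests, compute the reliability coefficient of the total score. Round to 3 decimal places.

Var(V+S) = 2 + 2·[0.70] = 2 + 1.4 = 3.4.
With uncorrelated errors the cross-covariances are all true-score covariance, so they carry over unchanged; only the diagonal terms shrink to ρᵢσᵢ².
True-score variance = [0.92 + 0.96] + 1.4 = 1.88 + 1.4 = 3.28.
Reliability = 3.28 / 3.4 = 0.965.

0.965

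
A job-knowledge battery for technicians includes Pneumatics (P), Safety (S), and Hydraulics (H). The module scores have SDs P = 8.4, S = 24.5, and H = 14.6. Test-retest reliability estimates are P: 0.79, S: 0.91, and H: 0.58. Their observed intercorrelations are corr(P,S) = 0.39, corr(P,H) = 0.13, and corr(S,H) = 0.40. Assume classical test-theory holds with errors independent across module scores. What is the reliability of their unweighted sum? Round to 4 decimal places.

0.8838

Var(P+S+H) = 8.4² + 24.5² + 14.6² + 2·[8.4·24.5·0.39 + 8.4·14.6·0.13 + 24.5·14.6·0.40] = 883.97 + 478.57 = 1362.54.
Because errors are independent across components, Cov(Tᵢ,Tⱼ) = Cov(Xᵢ,Xⱼ); the off-diagonal part of the true-score variance is the same as above.
True-score variance = [8.4²·0.79 + 24.5²·0.91 + 14.6²·0.58] + 478.57 = 725.603 + 478.57 = 1204.17.
Reliability = 1204.17 / 1362.54 = 0.8838.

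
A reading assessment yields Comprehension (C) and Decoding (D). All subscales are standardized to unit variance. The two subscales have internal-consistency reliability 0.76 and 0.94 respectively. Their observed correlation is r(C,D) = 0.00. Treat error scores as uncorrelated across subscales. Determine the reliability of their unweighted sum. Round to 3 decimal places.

0.850

Var(C+D) = 2 + 2·[0.00] = 2 + 0 = 2.
Because errors are independent across components, Cov(Tᵢ,Tⱼ) = Cov(Xᵢ,Xⱼ); the off-diagonal part of the true-score variance is the same as above.
True-score variance = [0.76 + 0.94] + 0 = 1.7 + 0 = 1.7.
Reliability = 1.7 / 2 = 0.850.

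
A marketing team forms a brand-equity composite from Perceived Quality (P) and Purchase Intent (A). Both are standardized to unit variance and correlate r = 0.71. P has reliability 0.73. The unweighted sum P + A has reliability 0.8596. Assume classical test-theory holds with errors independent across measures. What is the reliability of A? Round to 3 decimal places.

Var(P+A) = 2 + 2·0.71 = 3.420.
True-score variance = ρ_P + ρ_A + 2·0.71, so 0.8596 = (0.73 + ρ_A + 1.42) / 3.420.
ρ_A = 0.8596·3.420 − 0.73 − 1.42 = 0.790.

0.790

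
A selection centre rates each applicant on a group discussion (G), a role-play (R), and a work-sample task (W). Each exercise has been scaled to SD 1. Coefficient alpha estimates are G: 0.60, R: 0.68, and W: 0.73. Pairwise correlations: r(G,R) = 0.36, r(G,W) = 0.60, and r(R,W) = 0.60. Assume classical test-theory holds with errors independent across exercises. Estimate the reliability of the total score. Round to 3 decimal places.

0.838

Var(G+R+W) = 3 + 2·[0.36 + 0.60 + 0.60] = 3 + 3.12 = 6.12.
With uncorrelated errors the cross-covariances are all true-score covariance, so they carry over unchanged; only the diagonal terms shrink to ρᵢσᵢ².
True-score variance = [0.60 + 0.68 + 0.73] + 3.12 = 2.01 + 3.12 = 5.13.
Reliability = 5.13 / 6.12 = 0.838.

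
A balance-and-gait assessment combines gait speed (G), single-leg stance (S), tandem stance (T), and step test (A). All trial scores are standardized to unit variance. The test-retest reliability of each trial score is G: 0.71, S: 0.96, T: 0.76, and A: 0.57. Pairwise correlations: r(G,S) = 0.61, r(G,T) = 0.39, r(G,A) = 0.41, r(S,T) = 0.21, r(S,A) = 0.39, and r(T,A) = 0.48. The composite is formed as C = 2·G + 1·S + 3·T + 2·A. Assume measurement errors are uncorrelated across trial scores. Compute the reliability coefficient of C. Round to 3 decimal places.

Var(C) = 2² + 1 + 3² + 2² + 2·[2·0.61 + 6·0.39 + 4·0.41 + 3·0.21 + 2·0.39 + 6·0.48] = 18 + 18.98 = 36.98.
Under uncorrelated errors the observed covariances equal the true-score covariances, so only the own-variance terms attenuate.
True-score variance = [2²·0.71 + 0.96 + 3²·0.76 + 2²·0.57] + 18.98 = 12.92 + 18.98 = 31.9.
Reliability = 31.9 / 36.98 = 0.863.

0.863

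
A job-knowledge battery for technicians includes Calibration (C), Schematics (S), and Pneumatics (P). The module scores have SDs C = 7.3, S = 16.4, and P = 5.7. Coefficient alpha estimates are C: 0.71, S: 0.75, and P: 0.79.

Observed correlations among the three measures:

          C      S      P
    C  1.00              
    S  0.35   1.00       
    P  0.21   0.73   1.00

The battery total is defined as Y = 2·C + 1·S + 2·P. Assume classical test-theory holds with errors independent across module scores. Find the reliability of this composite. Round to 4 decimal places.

Var(Y) = 2²·7.3² + 16.4² + 2²·5.7² + 2·[2·7.3·16.4·0.35 + 4·7.3·5.7·0.21 + 2·16.4·5.7·0.73] = 612.08 + 510.474 = 1122.55.
With uncorrelated errors the cross-covariances are all true-score covariance, so they carry over unchanged; only the diagonal terms shrink to ρᵢσᵢ².
True-score variance = [2²·7.3²·0.71 + 16.4²·0.75 + 2²·5.7²·0.79] + 510.474 = 455.732 + 510.474 = 966.206.
Reliability = 966.206 / 1122.55 = 0.8607.

0.8607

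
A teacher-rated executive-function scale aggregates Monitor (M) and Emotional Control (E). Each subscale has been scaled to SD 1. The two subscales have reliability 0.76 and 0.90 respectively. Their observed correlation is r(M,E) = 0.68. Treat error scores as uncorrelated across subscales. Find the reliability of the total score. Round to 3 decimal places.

0.899

Var(M+E) = 2 + 2·[0.68] = 2 + 1.36 = 3.36.
Under uncorrelated errors the observed covariances equal the true-score covariances, so only the own-variance terms attenuate.
True-score variance = [0.76 + 0.90] + 1.36 = 1.66 + 1.36 = 3.02.
Reliability = 3.02 / 3.36 = 0.899.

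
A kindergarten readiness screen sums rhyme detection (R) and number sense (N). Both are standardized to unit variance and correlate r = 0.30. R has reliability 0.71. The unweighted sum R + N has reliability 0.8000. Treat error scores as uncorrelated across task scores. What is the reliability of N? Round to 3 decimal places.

Var(R+N) = 2 + 2·0.30 = 2.600.
True-score variance = ρ_R + ρ_N + 2·0.30, so 0.8000 = (0.71 + ρ_N + 0.60) / 2.600.
ρ_N = 0.8000·2.600 − 0.71 − 0.60 = 0.770.

0.770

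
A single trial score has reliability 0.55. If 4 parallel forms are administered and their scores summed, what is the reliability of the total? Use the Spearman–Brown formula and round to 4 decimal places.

0.8302

ρ_k = kρ / (1 + (k−1)ρ) = 4·0.55 / (1 + 3·0.55) = 2.200 / 2.650 = 0.8302.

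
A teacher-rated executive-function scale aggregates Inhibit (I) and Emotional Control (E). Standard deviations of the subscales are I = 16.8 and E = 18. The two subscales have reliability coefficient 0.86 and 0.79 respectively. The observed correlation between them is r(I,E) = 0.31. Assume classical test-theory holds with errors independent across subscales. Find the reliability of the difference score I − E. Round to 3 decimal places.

0.743

Var(I−E) = 16.8² + 18² − 2·16.8·18·0.31 = 606.24 − 187.488 = 418.752.
With uncorrelated errors the cross-covariances are all true-score covariance, so they carry over unchanged; only the diagonal terms shrink to ρᵢσᵢ².
True-score variance = [16.8²·0.86 + 18²·0.79] − 187.488 = 498.686 − 187.488 = 311.198.
Reliability = 311.198 / 418.752 = 0.743.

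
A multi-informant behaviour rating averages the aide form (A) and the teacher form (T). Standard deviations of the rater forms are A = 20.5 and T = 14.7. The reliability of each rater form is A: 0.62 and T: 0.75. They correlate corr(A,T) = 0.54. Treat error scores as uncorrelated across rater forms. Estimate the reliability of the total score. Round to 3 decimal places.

0.778

Var(A+T) = 20.5² + 14.7² + 2·[20.5·14.7·0.54] = 636.34 + 325.458 = 961.798.
Because errors are independent across components, Cov(Tᵢ,Tⱼ) = Cov(Xᵢ,Xⱼ); the off-diagonal part of the true-score variance is the same as above.
True-score variance = [20.5²·0.62 + 14.7²·0.75] + 325.458 = 422.623 + 325.458 = 748.081.
Reliability = 748.081 / 961.798 = 0.778.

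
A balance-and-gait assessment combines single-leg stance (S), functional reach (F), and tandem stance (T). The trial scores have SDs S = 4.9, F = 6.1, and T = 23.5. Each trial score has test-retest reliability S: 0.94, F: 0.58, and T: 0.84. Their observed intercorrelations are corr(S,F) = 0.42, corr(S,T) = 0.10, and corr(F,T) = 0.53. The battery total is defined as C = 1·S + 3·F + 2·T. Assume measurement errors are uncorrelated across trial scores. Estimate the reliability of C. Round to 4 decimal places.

Var(C) = 4.9² + 3²·6.1² + 2²·23.5² + 2·[3·4.9·6.1·0.42 + 2·4.9·23.5·0.10 + 6·6.1·23.5·0.53] = 2567.9 + 1033.09 = 3600.99.
Under uncorrelated errors the observed covariances equal the true-score covariances, so only the own-variance terms attenuate.
True-score variance = [4.9²·0.94 + 3²·6.1²·0.58 + 2²·23.5²·0.84] + 1033.09 = 2072.37 + 1033.09 = 3105.45.
Reliability = 3105.45 / 3600.99 = 0.8624.

0.8624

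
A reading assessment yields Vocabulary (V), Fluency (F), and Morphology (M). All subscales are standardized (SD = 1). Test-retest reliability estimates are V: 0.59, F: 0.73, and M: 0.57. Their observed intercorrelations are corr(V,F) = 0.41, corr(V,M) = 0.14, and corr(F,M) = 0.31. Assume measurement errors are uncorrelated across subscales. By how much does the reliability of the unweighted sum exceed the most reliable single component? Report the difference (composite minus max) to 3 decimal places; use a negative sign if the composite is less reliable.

Var(sum) = 3 + 1.72 = 4.72; true-score variance = 1.89 + 1.72 = 3.61; composite reliability = 0.7648.
Max component reliability = 0.7300.
Difference = 0.7648 − 0.7300 = 0.035.

0.035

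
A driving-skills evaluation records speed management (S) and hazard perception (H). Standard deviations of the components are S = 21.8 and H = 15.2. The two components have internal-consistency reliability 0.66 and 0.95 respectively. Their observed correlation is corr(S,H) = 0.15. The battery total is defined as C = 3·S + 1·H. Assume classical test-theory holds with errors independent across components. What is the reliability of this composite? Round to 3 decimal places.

Var(C) = 3²·21.8² + 15.2² + 2·[3·21.8·15.2·0.15] = 4508.2 + 298.224 = 4806.42.
Under uncorrelated errors the observed covariances equal the true-score covariances, so only the own-variance terms attenuate.
True-score variance = [3²·21.8²·0.66 + 15.2²·0.95] + 298.224 = 3042.41 + 298.224 = 3340.64.
Reliability = 3340.64 / 4806.42 = 0.695.

0.695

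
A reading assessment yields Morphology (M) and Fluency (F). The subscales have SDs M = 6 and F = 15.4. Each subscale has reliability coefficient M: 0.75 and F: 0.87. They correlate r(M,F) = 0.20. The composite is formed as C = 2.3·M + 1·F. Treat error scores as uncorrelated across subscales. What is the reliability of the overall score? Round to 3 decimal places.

Var(C) = 2.3²·6² + 15.4² + 2·[2.3·6·15.4·0.20] = 427.6 + 85.008 = 512.608.
Because errors are independent across components, Cov(Tᵢ,Tⱼ) = Cov(Xᵢ,Xⱼ); the off-diagonal part of the true-score variance is the same as above.
True-score variance = [2.3²·6²·0.75 + 15.4²·0.87] + 85.008 = 349.159 + 85.008 = 434.167.
Reliability = 434.167 / 512.608 = 0.847.

0.847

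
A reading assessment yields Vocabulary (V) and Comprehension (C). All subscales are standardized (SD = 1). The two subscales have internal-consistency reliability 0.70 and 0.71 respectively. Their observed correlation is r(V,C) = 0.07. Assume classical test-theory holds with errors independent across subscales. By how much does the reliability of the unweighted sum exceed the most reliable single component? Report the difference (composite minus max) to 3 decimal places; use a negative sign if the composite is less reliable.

Var(sum) = 2 + 0.14 = 2.14; true-score variance = 1.41 + 0.14 = 1.55; composite reliability = 0.7243.
Max component reliability = 0.7100.
Difference = 0.7243 − 0.7100 = 0.014.

0.014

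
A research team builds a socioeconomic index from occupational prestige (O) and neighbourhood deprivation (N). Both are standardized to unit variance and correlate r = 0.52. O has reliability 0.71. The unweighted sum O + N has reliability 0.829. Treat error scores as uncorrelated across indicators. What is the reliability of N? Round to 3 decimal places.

0.770

Var(O+N) = 2 + 2·0.52 = 3.040.
True-score variance = ρ_O + ρ_N + 2·0.52, so 0.829 = (0.71 + ρ_N + 1.04) / 3.040.
ρ_N = 0.829·3.040 − 0.71 − 1.04 = 0.770.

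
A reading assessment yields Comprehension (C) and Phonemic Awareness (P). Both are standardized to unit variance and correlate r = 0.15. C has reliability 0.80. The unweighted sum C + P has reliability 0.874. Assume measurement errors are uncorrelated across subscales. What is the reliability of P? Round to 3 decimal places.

0.910

Var(C+P) = 2 + 2·0.15 = 2.300.
True-score variance = ρ_C + ρ_P + 2·0.15, so 0.874 = (0.80 + ρ_P + 0.30) / 2.300.
ρ_P = 0.874·2.300 − 0.80 − 0.30 = 0.910.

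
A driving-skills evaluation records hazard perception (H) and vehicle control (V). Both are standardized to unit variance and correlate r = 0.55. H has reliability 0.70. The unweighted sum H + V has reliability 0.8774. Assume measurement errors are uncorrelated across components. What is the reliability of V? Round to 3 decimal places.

Var(H+V) = 2 + 2·0.55 = 3.100.
True-score variance = ρ_H + ρ_V + 2·0.55, so 0.8774 = (0.70 + ρ_V + 1.10) / 3.100.
ρ_V = 0.8774·3.100 − 0.70 − 1.10 = 0.920.

0.920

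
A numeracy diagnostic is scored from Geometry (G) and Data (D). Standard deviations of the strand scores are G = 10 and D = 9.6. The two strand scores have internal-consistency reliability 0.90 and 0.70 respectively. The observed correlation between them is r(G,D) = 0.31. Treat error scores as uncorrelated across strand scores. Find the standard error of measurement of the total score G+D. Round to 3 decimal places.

Var(total) = 192.16 + 59.52 = 251.68.
True-score variance = 154.512 + 59.52 = 214.032, so reliability = 0.8504.
Error variance = 251.68 − 214.032 = 37.648; SEM = √37.648 = 6.136.

6.136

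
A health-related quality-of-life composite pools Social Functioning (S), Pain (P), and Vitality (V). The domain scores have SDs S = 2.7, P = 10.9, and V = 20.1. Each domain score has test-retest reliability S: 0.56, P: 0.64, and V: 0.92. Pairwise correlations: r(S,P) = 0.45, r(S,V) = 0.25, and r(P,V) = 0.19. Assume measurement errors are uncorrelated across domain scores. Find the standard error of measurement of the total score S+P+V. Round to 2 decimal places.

8.85

Var(total) = 530.11 + 136.876 = 666.986.
True-score variance = 451.81 + 136.876 = 588.686, so reliability = 0.8826.
Error variance = 666.986 − 588.686 = 78.3; SEM = √78.3 = 8.85.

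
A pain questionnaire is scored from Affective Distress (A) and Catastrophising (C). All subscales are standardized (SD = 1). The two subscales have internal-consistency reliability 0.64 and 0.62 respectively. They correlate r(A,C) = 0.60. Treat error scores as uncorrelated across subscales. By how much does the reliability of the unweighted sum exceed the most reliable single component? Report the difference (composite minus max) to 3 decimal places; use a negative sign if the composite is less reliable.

Var(sum) = 2 + 1.2 = 3.2; true-score variance = 1.26 + 1.2 = 2.46; composite reliability = 0.7687.
Max component reliability = 0.6400.
Difference = 0.7687 − 0.6400 = 0.129.

0.129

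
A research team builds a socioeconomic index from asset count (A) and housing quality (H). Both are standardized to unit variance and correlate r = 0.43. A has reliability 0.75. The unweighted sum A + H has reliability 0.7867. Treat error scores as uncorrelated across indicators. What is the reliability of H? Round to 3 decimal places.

Var(A+H) = 2 + 2·0.43 = 2.860.
True-score variance = ρ_A + ρ_H + 2·0.43, so 0.7867 = (0.75 + ρ_H + 0.86) / 2.860.
ρ_H = 0.7867·2.860 − 0.75 − 0.86 = 0.640.

0.640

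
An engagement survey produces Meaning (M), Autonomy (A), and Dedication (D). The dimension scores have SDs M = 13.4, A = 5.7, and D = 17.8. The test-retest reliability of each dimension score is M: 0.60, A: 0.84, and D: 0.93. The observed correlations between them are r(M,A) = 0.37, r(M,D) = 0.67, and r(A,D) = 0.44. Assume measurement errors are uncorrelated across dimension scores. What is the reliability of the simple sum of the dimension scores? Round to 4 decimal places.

Var(M+A+D) = 13.4² + 5.7² + 17.8² + 2·[13.4·5.7·0.37 + 13.4·17.8·0.67 + 5.7·17.8·0.44] = 528.89 + 465.423 = 994.313.
Because errors are independent across components, Cov(Tᵢ,Tⱼ) = Cov(Xᵢ,Xⱼ); the off-diagonal part of the true-score variance is the same as above.
True-score variance = [13.4²·0.60 + 5.7²·0.84 + 17.8²·0.93] + 465.423 = 429.689 + 465.423 = 895.112.
Reliability = 895.112 / 994.313 = 0.9002.

0.9002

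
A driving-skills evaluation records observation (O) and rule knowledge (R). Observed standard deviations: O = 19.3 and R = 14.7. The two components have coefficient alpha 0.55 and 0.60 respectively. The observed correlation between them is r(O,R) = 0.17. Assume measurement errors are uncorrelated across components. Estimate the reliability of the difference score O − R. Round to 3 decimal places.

0.484

Var(O−R) = 19.3² + 14.7² − 2·19.3·14.7·0.17 = 588.58 − 96.4614 = 492.119.
Under uncorrelated errors the observed covariances equal the true-score covariances, so only the own-variance terms attenuate.
True-score variance = [19.3²·0.55 + 14.7²·0.60] − 96.4614 = 334.524 − 96.4614 = 238.062.
Reliability = 238.062 / 492.119 = 0.484.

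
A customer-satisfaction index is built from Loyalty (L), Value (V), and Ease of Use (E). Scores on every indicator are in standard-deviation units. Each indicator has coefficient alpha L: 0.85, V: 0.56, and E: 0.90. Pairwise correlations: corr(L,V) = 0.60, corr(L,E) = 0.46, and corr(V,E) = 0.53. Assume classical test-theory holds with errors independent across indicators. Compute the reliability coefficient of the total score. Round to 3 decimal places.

Var(L+V+E) = 3 + 2·[0.60 + 0.46 + 0.53] = 3 + 3.18 = 6.18.
With uncorrelated errors the cross-covariances are all true-score covariance, so they carry over unchanged; only the diagonal terms shrink to ρᵢσᵢ².
True-score variance = [0.85 + 0.56 + 0.90] + 3.18 = 2.31 + 3.18 = 5.49.
Reliability = 5.49 / 6.18 = 0.888.

0.888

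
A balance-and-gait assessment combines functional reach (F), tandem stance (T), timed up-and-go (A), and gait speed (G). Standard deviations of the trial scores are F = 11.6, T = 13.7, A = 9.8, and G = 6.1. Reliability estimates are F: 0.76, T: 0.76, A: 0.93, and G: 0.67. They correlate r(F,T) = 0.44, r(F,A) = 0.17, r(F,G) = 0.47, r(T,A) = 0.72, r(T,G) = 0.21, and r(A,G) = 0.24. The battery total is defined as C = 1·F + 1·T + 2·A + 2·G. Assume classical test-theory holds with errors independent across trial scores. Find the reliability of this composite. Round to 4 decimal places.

Var(C) = 11.6² + 13.7² + 2²·9.8² + 2²·6.1² + 2·[11.6·13.7·0.44 + 2·11.6·9.8·0.17 + 2·11.6·6.1·0.47 + 2·13.7·9.8·0.72 + 2·13.7·6.1·0.21 + 4·9.8·6.1·0.24] = 855.25 + 921.826 = 1777.08.
Under uncorrelated errors the observed covariances equal the true-score covariances, so only the own-variance terms attenuate.
True-score variance = [11.6²·0.76 + 13.7²·0.76 + 2²·9.8²·0.93 + 2²·6.1²·0.67] + 921.826 = 701.902 + 921.826 = 1623.73.
Reliability = 1623.73 / 1777.08 = 0.9137.

0.9137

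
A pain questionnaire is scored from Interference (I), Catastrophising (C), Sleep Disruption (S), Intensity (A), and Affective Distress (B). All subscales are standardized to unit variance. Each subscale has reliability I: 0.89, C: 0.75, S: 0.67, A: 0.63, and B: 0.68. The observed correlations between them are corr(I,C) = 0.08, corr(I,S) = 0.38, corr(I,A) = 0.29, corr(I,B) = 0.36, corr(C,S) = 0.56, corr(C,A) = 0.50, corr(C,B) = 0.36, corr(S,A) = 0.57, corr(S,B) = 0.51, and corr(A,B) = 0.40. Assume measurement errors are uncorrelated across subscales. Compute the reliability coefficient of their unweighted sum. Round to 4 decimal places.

Var(I+C+S+A+B) = 5 + 2·[0.08 + 0.38 + 0.29 + 0.36 + 0.56 + 0.50 + 0.36 + 0.57 + 0.51 + 0.40] = 5 + 8.02 = 13.02.
With uncorrelated errors the cross-covariances are all true-score covariance, so they carry over unchanged; only the diagonal terms shrink to ρᵢσᵢ².
True-score variance = [0.89 + 0.75 + 0.67 + 0.63 + 0.68] + 8.02 = 3.62 + 8.02 = 11.64.
Reliability = 11.64 / 13.02 = 0.8940.

0.8940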